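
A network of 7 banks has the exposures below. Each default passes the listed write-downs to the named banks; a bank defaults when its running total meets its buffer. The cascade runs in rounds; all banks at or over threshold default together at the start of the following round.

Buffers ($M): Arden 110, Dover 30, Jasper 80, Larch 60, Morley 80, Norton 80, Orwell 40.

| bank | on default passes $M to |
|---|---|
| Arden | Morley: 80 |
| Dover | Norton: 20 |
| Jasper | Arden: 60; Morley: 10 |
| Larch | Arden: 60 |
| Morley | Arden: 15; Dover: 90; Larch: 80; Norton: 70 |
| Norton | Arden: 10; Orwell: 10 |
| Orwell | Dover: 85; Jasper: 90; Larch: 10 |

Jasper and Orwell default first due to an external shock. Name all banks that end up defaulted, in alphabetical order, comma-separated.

Round 1 — Jasper, Orwell default (initial).
  Arden: +60 → 60 < 110
  Dover: +85 → 85 ≥ 30
  Larch: +10 → 10 < 60
  Morley: +10 → 10 < 80
Round 2 — Dover defaults.
  Norton: +20 → 20 < 80
No further defaults.

Dover, Jasper, Orwell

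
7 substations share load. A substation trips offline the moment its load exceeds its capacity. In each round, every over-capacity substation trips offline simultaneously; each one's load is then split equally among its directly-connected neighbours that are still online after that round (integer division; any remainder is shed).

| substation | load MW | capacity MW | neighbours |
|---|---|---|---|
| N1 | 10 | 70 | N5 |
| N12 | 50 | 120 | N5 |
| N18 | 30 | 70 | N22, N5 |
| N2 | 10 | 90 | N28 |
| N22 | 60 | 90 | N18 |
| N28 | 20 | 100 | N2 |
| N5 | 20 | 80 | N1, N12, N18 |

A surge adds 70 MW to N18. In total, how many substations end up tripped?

2

Round 1 — N18 at 100 > 70. N18 trips offline.
  N18 sheds 100 MW to N22, N5: 50 each.
    N22: 60+50 = 110 > 90
    N5: 20+50 = 70 ≤ 80
Round 2 — N22 trips offline.
  N22 sheds 110 MW: no online neighbours, lost.
No further trips.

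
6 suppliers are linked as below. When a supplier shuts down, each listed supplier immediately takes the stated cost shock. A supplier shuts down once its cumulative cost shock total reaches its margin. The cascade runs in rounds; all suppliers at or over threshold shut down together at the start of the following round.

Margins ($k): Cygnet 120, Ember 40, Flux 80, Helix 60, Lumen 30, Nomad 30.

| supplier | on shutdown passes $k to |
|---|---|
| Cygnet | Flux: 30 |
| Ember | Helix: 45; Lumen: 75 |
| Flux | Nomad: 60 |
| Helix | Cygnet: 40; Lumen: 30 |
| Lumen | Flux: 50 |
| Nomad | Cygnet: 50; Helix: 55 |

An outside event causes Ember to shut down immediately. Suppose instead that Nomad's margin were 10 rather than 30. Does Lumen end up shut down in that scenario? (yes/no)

With Nomad's margin at 10:
Round 1 — Ember shuts down (initial).
  Helix: +45 → 45 < 60
  Lumen: +75 → 75 ≥ 30
Round 2 — Lumen shuts down.
  Flux: +50 → 50 < 80
No further shutdowns.

yes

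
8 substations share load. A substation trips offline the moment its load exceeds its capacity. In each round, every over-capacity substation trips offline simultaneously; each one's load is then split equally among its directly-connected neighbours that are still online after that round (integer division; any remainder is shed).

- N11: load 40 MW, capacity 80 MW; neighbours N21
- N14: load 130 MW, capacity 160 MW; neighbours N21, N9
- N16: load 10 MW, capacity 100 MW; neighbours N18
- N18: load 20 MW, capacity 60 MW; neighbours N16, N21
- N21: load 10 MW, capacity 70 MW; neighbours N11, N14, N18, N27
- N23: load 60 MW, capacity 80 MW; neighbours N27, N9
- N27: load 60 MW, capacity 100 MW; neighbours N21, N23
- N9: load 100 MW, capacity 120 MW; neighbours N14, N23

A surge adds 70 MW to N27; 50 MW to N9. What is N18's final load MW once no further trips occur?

57

Round 1 — N27 at 130 > 100; N9 at 150 > 120. N27, N9 trip offline.
  N27 sheds 130 MW to N21, N23: 65 each.
    N21: 10+65 = 75 > 70
    N23: 60+65 = 125 > 80
  N9 sheds 150 MW to N14, N23: 75 each.
    N14: 130+75 = 205 > 160
    N23: 125+75 = 200 > 80
Round 2 — N14, N21, N23 trip offline.
  N14 sheds 205 MW: no online neighbours, lost.
  N21 sheds 75 MW to N11, N18: 37 each (1 lost).
    N11: 40+37 = 77 ≤ 80
    N18: 20+37 = 57 ≤ 60
  N23 sheds 200 MW: no online neighbours, lost.
No further trips.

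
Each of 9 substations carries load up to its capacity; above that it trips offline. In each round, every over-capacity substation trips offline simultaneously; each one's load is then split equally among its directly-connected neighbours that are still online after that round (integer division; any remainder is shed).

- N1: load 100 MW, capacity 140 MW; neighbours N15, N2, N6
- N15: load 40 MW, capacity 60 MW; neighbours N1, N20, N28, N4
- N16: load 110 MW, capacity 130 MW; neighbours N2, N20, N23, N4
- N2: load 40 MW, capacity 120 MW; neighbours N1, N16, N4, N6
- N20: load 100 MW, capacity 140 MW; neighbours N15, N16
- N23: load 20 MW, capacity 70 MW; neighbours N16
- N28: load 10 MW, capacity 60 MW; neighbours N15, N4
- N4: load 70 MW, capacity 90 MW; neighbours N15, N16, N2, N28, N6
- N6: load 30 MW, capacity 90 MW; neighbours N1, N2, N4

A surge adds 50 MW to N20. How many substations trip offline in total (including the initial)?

9

Round 1 — N20 at 150 > 140. N20 trips offline.
  N20 sheds 150 MW to N15, N16: 75 each.
    N15: 40+75 = 115 > 60
    N16: 110+75 = 185 > 130
Round 2 — N15, N16 trip offline.
  N15 sheds 115 MW to N1, N28, N4: 38 each (1 lost).
    N1: 100+38 = 138 ≤ 140
    N28: 10+38 = 48 ≤ 60
    N4: 70+38 = 108 > 90
  N16 sheds 185 MW to N2, N23, N4: 61 each (2 lost).
    N2: 40+61 = 101 ≤ 120
    N23: 20+61 = 81 > 70
    N4: 108+61 = 169 > 90
Round 3 — N23, N4 trip offline.
  N23 sheds 81 MW: no online neighbours, lost.
  N4 sheds 169 MW to N2, N28, N6: 56 each (1 lost).
    N2: 101+56 = 157 > 120
    N28: 48+56 = 104 > 60
    N6: 30+56 = 86 ≤ 90
Round 4 — N2, N28 trip offline.
  N2 sheds 157 MW to N1, N6: 78 each (1 lost).
    N1: 138+78 = 216 > 140
    N6: 86+78 = 164 > 90
  N28 sheds 104 MW: no online neighbours, lost.
Round 5 — N1, N6 trip offline.
  N1 sheds 216 MW: no online neighbours, lost.
  N6 sheds 164 MW: no online neighbours, lost.
No further trips.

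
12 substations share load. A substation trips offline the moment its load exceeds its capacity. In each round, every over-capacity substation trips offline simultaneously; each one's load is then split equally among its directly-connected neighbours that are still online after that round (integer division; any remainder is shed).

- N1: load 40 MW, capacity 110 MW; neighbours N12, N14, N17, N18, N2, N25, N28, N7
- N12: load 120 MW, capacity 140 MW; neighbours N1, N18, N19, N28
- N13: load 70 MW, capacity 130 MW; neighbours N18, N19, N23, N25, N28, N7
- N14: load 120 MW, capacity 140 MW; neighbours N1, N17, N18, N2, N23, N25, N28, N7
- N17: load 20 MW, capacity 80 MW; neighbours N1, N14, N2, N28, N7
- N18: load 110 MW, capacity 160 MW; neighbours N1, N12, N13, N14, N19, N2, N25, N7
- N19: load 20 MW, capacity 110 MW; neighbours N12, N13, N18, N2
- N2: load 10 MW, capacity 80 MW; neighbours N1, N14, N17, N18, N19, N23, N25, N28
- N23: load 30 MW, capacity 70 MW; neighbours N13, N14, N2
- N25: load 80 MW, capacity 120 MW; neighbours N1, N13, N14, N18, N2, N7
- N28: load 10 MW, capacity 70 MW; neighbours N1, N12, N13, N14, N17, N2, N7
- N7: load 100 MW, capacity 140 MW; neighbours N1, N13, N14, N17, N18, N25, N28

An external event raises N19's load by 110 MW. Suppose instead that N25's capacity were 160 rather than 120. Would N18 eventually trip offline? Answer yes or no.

yes

With N25's capacity at 160:
Round 1 — N19 at 130 > 110. N19 trips offline.
  N19 sheds 130 MW to N12, N13, N18, N2: 32 each (2 lost).
    N12: 120+32 = 152 > 140
    N13: 70+32 = 102 ≤ 130
    N18: 110+32 = 142 ≤ 160
    N2: 10+32 = 42 ≤ 80
Round 2 — N12 trips offline.
  N12 sheds 152 MW to N1, N18, N28: 50 each (2 lost).
    N1: 40+50 = 90 ≤ 110
    N18: 142+50 = 192 > 160
    N28: 10+50 = 60 ≤ 70
Round 3 — N18 trips offline.
  N18 sheds 192 MW to N1, N13, N14, N2, N25, N7: 32 each.
    N1: 90+32 = 122 > 110
    N13: 102+32 = 134 > 130
    N14: 120+32 = 152 > 140
    N2: 42+32 = 74 ≤ 80
    N25: 80+32 = 112 ≤ 160
    N7: 100+32 = 132 ≤ 140
Round 4 — N1, N13, N14 trip offline.
  N1 sheds 122 MW to N17, N2, N25, N28, N7: 24 each (2 lost).
    N17: 20+24 = 44 ≤ 80
    N2: 74+24 = 98 > 80
    N25: 112+24 = 136 ≤ 160
    N28: 60+24 = 84 > 70
    N7: 132+24 = 156 > 140
  N13 sheds 134 MW to N23, N25, N28, N7: 33 each (2 lost).
    N23: 30+33 = 63 ≤ 70
    N25: 136+33 = 169 > 160
    N28: 84+33 = 117 > 70
    N7: 156+33 = 189 > 140
  N14 sheds 152 MW to N17, N2, N23, N25, N28, N7: 25 each (2 lost).
    N17: 44+25 = 69 ≤ 80
    N2: 98+25 = 123 > 80
    N23: 63+25 = 88 > 70
    N25: 169+25 = 194 > 160
    N28: 117+25 = 142 > 70
    N7: 189+25 = 214 > 140
Round 5 — N2, N23, N25, N28, N7 trip offline.
  N2 sheds 123 MW to N17: 123 each.
    N17: 69+123 = 192 > 80
  N23 sheds 88 MW: no online neighbours, lost.
  N25 sheds 194 MW: no online neighbours, lost.
  N28 sheds 142 MW to N17: 142 each.
    N17: 192+142 = 334 > 80
  N7 sheds 214 MW to N17: 214 each.
    N17: 334+214 = 548 > 80
Round 6 — N17 trips offline.
  N17 sheds 548 MW: no online neighbours, lost.
No further trips.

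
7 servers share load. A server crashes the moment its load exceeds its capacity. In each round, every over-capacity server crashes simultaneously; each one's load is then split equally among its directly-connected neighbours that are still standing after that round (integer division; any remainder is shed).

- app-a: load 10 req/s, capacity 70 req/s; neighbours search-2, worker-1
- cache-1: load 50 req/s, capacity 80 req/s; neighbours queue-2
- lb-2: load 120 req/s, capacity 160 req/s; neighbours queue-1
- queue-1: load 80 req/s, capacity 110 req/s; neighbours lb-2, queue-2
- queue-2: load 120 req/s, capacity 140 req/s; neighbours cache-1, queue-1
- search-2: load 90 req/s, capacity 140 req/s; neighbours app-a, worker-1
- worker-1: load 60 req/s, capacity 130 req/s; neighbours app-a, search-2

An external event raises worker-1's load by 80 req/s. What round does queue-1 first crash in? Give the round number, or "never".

Round 1 — worker-1 at 140 > 130. worker-1 crashes.
  worker-1 sheds 140 req/s to app-a, search-2: 70 each.
    app-a: 10+70 = 80 > 70
    search-2: 90+70 = 160 > 140
Round 2 — app-a, search-2 crash.
  app-a sheds 80 req/s: no online neighbours, lost.
  search-2 sheds 160 req/s: no online neighbours, lost.
No further crashes.

never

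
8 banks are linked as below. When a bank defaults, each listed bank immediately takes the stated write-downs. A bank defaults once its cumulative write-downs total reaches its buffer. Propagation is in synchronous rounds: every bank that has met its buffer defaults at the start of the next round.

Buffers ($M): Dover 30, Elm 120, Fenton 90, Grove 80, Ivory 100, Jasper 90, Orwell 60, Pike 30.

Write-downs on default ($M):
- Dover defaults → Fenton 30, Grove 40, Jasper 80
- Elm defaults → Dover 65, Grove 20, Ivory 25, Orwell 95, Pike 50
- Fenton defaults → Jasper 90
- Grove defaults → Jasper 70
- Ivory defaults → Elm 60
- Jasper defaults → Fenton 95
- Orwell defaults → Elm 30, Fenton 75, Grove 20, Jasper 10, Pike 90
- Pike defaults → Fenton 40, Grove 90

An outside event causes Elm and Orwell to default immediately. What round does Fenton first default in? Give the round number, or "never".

Round 1 — Elm, Orwell default (initial).
  Dover: +65 → 65 ≥ 30
  Fenton: +75 → 75 < 90
  Grove: +20+20 → 40 < 80
  Ivory: +25 → 25 < 100
  Jasper: +10 → 10 < 90
  Pike: +50+90 → 140 ≥ 30
Round 2 — Dover, Pike default.
  Fenton: +30+40 → 145 ≥ 90
  Grove: +40+90 → 170 ≥ 80
  Jasper: +80 → 90 ≥ 90
Round 3 — Fenton, Grove, Jasper default.
No further defaults.

3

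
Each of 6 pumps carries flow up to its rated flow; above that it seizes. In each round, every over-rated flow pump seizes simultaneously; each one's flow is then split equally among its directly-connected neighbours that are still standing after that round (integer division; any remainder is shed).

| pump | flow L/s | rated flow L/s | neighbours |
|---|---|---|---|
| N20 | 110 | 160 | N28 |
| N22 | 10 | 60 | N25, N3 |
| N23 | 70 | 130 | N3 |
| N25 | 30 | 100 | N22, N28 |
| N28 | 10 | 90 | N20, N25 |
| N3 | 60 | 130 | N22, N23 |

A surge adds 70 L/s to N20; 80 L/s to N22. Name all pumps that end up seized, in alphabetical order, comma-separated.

N20, N22, N25, N28

Round 1 — N20 at 180 > 160; N22 at 90 > 60. N20, N22 seize.
  N20 sheds 180 L/s to N28: 180 each.
    N28: 10+180 = 190 > 90
  N22 sheds 90 L/s to N25, N3: 45 each.
    N25: 30+45 = 75 ≤ 100
    N3: 60+45 = 105 ≤ 130
Round 2 — N28 seizes.
  N28 sheds 190 L/s to N25: 190 each.
    N25: 75+190 = 265 > 100
Round 3 — N25 seizes.
  N25 sheds 265 L/s: no online neighbours, lost.
No further seizures.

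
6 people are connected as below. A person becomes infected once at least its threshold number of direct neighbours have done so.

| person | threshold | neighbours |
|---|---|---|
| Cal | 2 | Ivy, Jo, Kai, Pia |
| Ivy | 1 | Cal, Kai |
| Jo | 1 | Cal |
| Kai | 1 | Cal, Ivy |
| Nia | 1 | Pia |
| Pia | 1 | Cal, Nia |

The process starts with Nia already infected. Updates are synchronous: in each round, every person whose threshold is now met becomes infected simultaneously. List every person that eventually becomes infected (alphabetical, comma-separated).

Round 1 — Nia becomes infected (initial).
Round 2 — checking thresholds:
  Pia: 1 of 2 neighbours ≥ 1, becomes infected.
Round 3 — no new infections; cascade stops.

Nia, Pia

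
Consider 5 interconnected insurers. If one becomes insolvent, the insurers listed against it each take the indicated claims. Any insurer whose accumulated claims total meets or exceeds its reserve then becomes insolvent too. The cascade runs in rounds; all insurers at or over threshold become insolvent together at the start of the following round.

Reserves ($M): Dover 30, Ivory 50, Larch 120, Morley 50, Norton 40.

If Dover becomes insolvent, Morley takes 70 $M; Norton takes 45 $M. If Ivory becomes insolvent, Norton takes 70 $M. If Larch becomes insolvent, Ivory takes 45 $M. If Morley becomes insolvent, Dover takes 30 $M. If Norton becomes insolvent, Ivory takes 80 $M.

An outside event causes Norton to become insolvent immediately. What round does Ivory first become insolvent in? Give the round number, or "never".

2

Round 1 — Norton becomes insolvent (initial).
  Ivory: +80 → 80 ≥ 50
Round 2 — Ivory becomes insolvent.
No further insolvencies.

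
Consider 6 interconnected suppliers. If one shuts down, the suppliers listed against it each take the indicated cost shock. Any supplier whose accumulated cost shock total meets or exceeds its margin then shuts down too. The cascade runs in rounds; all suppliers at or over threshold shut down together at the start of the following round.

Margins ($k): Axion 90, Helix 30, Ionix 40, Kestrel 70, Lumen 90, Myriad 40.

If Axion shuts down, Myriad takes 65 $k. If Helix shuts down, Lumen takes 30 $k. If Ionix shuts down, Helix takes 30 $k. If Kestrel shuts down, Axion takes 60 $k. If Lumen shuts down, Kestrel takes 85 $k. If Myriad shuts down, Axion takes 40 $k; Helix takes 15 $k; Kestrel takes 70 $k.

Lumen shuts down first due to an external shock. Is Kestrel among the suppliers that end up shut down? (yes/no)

Round 1 — Lumen shuts down (initial).
  Kestrel: +85 → 85 ≥ 70
Round 2 — Kestrel shuts down.
  Axion: +60 → 60 < 90
No further shutdowns.

yes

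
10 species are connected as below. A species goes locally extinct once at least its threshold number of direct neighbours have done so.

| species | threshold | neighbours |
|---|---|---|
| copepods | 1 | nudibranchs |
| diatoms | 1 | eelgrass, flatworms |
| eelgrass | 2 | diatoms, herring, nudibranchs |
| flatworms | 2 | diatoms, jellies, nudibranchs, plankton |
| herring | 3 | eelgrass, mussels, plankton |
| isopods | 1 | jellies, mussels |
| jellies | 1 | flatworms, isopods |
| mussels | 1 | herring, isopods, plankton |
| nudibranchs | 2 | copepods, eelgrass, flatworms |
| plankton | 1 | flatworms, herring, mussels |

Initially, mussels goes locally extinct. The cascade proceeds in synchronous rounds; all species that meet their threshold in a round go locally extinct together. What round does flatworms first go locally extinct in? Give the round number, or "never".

4

Round 1 — mussels goes locally extinct (initial).
Round 2 — checking thresholds:
  herring: 1 of 3 neighbours < 3, not yet.
  isopods: 1 of 2 neighbours ≥ 1, goes locally extinct.
  plankton: 1 of 3 neighbours ≥ 1, goes locally extinct.
Round 3 — checking thresholds:
  flatworms: 1 of 4 neighbours < 2, not yet.
  herring: 2 of 3 neighbours < 3, not yet.
  jellies: 1 of 2 neighbours ≥ 1, goes locally extinct.
Round 4 — checking thresholds:
  flatworms: 2 of 4 neighbours ≥ 2, goes locally extinct.
  herring: 2 of 3 neighbours < 3, not yet.
Round 5 — checking thresholds:
  diatoms: 1 of 2 neighbours ≥ 1, goes locally extinct.
  herring: 2 of 3 neighbours < 3, not yet.
  nudibranchs: 1 of 3 neighbours < 2, not yet.
Round 6 — no new extinctions; cascade stops.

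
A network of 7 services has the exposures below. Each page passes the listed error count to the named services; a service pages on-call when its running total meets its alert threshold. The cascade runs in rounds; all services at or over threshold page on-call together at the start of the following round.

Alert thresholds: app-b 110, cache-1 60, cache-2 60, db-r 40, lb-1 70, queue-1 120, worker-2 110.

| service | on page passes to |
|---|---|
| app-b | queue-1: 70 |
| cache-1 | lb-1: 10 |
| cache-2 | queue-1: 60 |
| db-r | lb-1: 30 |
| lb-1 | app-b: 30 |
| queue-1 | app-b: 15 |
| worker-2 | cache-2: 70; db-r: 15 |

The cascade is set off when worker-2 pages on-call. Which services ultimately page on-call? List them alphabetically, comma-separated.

Round 1 — worker-2 pages on-call (initial).
  cache-2: +70 → 70 ≥ 60
  db-r: +15 → 15 < 40
Round 2 — cache-2 pages on-call.
  queue-1: +60 → 60 < 120
No further pages.

cache-2, worker-2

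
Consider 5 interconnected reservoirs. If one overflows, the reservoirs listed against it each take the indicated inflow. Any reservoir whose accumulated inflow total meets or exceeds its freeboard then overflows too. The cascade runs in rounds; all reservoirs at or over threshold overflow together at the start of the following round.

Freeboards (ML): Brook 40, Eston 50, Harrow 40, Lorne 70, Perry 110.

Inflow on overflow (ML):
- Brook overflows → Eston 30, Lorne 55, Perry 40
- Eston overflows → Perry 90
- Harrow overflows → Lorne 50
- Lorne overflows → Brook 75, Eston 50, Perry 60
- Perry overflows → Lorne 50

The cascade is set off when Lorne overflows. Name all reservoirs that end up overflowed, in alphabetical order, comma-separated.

Brook, Eston, Lorne, Perry

Round 1 — Lorne overflows (initial).
  Brook: +75 → 75 ≥ 40
  Eston: +50 → 50 ≥ 50
  Perry: +60 → 60 < 110
Round 2 — Brook, Eston overflow.
  Perry: +40+90 → 190 ≥ 110
Round 3 — Perry overflows.
No further overflows.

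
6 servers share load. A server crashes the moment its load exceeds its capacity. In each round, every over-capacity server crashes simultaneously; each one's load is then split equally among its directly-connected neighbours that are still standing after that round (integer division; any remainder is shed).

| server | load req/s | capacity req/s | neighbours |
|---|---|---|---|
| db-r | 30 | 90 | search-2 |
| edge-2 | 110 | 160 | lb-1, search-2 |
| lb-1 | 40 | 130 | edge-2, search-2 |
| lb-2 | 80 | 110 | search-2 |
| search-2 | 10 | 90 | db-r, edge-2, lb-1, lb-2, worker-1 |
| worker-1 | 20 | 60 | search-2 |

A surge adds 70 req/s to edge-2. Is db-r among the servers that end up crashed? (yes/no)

no

Round 1 — edge-2 at 180 > 160. edge-2 crashes.
  edge-2 sheds 180 req/s to lb-1, search-2: 90 each.
    lb-1: 40+90 = 130 ≤ 130
    search-2: 10+90 = 100 > 90
Round 2 — search-2 crashes.
  search-2 sheds 100 req/s to db-r, lb-1, lb-2, worker-1: 25 each.
    db-r: 30+25 = 55 ≤ 90
    lb-1: 130+25 = 155 > 130
    lb-2: 80+25 = 105 ≤ 110
    worker-1: 20+25 = 45 ≤ 60
Round 3 — lb-1 crashes.
  lb-1 sheds 155 req/s: no online neighbours, lost.
No further crashes.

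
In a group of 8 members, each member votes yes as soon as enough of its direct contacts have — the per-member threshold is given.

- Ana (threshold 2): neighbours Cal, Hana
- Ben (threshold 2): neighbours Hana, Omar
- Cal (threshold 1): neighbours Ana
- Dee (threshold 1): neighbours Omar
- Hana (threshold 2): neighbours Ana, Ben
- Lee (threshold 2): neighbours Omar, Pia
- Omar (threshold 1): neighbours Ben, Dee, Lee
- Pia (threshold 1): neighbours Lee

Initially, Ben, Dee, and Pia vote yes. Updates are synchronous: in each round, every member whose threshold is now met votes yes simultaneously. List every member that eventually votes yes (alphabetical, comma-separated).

Round 1 — Ben, Dee, Pia vote yes (initial).
Round 2 — checking thresholds:
  Hana: 1 of 2 neighbours < 2, below threshold.
  Lee: 1 of 2 neighbours < 2, below threshold.
  Omar: 2 of 3 neighbours ≥ 1, votes yes.
Round 3 — checking thresholds:
  Hana: 1 of 2 neighbours < 2, below threshold.
  Lee: 2 of 2 neighbours ≥ 2, votes yes.
Round 4 — no new yes votes; cascade stops.

Ben, Dee, Lee, Omar, Pia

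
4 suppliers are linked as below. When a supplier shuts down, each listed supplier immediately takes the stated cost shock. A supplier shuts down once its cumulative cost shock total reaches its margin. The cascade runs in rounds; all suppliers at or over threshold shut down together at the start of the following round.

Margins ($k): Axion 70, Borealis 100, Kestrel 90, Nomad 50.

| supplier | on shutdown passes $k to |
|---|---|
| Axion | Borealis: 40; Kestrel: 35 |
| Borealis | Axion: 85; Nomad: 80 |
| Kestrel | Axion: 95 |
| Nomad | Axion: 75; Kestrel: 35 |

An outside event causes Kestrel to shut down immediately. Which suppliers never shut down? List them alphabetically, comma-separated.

Borealis, Nomad

Round 1 — Kestrel shuts down (initial).
  Axion: +95 → 95 ≥ 70
Round 2 — Axion shuts down.
  Borealis: +40 → 40 < 100
No further shutdowns.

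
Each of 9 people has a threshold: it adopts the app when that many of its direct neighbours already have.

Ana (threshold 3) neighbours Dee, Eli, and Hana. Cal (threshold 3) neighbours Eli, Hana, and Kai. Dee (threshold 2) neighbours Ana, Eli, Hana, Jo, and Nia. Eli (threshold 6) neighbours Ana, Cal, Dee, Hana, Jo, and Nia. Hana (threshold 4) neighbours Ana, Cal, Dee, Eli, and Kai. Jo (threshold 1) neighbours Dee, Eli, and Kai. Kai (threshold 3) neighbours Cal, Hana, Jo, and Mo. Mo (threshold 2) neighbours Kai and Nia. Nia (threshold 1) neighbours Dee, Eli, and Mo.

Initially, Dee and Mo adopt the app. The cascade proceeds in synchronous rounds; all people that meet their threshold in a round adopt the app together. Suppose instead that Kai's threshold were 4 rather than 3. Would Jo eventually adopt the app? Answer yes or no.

With Kai's threshold at 4:
Round 1 — Dee, Mo adopt the app (initial).
Round 2 — checking thresholds:
  Ana: 1 of 3 neighbours < 3, below threshold.
  Eli: 1 of 6 neighbours < 6, below threshold.
  Hana: 1 of 5 neighbours < 4, below threshold.
  Jo: 1 of 3 neighbours ≥ 1, adopts the app.
  Kai: 1 of 4 neighbours < 4, below threshold.
  Nia: 2 of 3 neighbours ≥ 1, adopts the app.
Round 3 — no new adoptions; cascade stops.

yes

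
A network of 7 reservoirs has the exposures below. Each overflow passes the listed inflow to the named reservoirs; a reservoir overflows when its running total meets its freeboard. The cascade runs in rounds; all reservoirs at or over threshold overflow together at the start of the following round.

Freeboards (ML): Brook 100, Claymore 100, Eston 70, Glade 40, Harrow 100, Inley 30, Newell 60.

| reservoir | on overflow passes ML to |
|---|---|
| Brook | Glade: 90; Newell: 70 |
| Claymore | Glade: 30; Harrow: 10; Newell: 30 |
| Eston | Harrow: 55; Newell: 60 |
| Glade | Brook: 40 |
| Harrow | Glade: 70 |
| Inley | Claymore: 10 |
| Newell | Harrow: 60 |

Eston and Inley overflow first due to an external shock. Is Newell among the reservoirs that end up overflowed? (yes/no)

yes

Round 1 — Eston, Inley overflow (initial).
  Claymore: +10 → 10 < 100
  Harrow: +55 → 55 < 100
  Newell: +60 → 60 ≥ 60
Round 2 — Newell overflows.
  Harrow: +60 → 115 ≥ 100
Round 3 — Harrow overflows.
  Glade: +70 → 70 ≥ 40
Round 4 — Glade overflows.
  Brook: +40 → 40 < 100
No further overflows.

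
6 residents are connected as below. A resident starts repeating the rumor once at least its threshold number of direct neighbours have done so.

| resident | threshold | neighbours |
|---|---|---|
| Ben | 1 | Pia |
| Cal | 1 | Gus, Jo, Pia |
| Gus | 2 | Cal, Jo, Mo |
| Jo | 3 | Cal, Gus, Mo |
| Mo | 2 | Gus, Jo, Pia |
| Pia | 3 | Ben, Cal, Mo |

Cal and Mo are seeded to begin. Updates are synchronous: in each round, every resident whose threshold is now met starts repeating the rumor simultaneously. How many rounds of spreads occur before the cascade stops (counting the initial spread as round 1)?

3

Round 1 — Cal, Mo start repeating the rumor (initial).
Round 2 — checking thresholds:
  Gus: 2 of 3 neighbours ≥ 2, starts repeating the rumor.
  Jo: 2 of 3 neighbours < 3, holds.
  Pia: 2 of 3 neighbours < 3, holds.
Round 3 — checking thresholds:
  Jo: 3 of 3 neighbours ≥ 3, starts repeating the rumor.
  Pia: 2 of 3 neighbours < 3, holds.
Round 4 — no new spreads; cascade stops.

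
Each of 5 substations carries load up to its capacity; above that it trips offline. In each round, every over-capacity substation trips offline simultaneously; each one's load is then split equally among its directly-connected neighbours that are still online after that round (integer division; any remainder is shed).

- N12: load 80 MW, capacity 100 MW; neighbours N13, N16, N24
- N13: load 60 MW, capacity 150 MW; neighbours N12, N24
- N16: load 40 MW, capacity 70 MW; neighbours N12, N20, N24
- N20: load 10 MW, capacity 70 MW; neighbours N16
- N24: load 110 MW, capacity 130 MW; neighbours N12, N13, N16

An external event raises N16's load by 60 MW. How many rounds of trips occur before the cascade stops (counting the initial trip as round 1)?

3

Round 1 — N16 at 100 > 70. N16 trips offline.
  N16 sheds 100 MW to N12, N20, N24: 33 each (1 lost).
    N12: 80+33 = 113 > 100
    N20: 10+33 = 43 ≤ 70
    N24: 110+33 = 143 > 130
Round 2 — N12, N24 trip offline.
  N12 sheds 113 MW to N13: 113 each.
    N13: 60+113 = 173 > 150
  N24 sheds 143 MW to N13: 143 each.
    N13: 173+143 = 316 > 150
Round 3 — N13 trips offline.
  N13 sheds 316 MW: no online neighbours, lost.
No further trips.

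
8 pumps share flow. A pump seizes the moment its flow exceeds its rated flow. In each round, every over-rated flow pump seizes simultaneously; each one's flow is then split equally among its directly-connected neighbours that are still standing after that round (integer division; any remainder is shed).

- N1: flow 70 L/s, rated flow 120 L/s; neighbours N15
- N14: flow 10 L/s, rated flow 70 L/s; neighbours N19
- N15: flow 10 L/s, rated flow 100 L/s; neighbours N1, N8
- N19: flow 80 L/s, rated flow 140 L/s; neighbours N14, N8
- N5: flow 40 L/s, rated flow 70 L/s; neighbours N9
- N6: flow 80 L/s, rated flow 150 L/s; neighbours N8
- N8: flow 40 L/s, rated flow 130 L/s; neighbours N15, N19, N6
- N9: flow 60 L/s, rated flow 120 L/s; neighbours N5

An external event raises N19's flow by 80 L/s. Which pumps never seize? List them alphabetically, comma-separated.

N1, N15, N5, N6, N8, N9

Round 1 — N19 at 160 > 140. N19 seizes.
  N19 sheds 160 L/s to N14, N8: 80 each.
    N14: 10+80 = 90 > 70
    N8: 40+80 = 120 ≤ 130
Round 2 — N14 seizes.
  N14 sheds 90 L/s: no online neighbours, lost.
No further seizures.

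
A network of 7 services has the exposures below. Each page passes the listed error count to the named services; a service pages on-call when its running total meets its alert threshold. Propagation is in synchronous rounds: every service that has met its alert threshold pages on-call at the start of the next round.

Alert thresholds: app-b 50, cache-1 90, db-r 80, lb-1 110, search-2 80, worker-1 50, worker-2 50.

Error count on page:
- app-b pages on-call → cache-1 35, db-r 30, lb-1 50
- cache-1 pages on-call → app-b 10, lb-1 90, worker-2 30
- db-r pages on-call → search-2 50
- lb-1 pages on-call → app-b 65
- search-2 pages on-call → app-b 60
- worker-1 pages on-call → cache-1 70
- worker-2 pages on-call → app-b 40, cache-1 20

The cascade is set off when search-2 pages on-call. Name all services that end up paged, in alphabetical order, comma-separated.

Round 1 — search-2 pages on-call (initial).
  app-b: +60 → 60 ≥ 50
Round 2 — app-b pages on-call.
  cache-1: +35 → 35 < 90
  db-r: +30 → 30 < 80
  lb-1: +50 → 50 < 110
No further pages.

app-b, search-2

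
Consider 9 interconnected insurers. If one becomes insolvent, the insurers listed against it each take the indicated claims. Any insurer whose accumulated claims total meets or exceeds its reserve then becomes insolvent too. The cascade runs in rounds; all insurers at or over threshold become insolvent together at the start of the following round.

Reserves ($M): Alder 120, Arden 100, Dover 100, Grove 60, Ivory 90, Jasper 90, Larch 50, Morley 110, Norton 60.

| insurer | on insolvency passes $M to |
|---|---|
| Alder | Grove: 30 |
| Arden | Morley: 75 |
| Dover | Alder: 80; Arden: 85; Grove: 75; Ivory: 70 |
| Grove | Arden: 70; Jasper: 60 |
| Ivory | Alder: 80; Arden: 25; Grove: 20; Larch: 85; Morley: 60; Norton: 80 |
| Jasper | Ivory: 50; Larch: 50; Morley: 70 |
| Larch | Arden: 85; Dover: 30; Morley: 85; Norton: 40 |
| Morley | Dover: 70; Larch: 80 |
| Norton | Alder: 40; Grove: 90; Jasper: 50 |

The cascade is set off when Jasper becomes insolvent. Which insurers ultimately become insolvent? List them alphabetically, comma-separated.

Alder, Arden, Dover, Grove, Ivory, Jasper, Larch, Morley, Norton

Round 1 — Jasper becomes insolvent (initial).
  Ivory: +50 → 50 < 90
  Larch: +50 → 50 ≥ 50
  Morley: +70 → 70 < 110
Round 2 — Larch becomes insolvent.
  Arden: +85 → 85 < 100
  Dover: +30 → 30 < 100
  Morley: +85 → 155 ≥ 110
  Norton: +40 → 40 < 60
Round 3 — Morley becomes insolvent.
  Dover: +70 → 100 ≥ 100
Round 4 — Dover becomes insolvent.
  Alder: +80 → 80 < 120
  Arden: +85 → 170 ≥ 100
  Grove: +75 → 75 ≥ 60
  Ivory: +70 → 120 ≥ 90
Round 5 — Arden, Grove, Ivory become insolvent.
  Alder: +80 → 160 ≥ 120
  Norton: +80 → 120 ≥ 60
Round 6 — Alder, Norton become insolvent.
No further insolvencies.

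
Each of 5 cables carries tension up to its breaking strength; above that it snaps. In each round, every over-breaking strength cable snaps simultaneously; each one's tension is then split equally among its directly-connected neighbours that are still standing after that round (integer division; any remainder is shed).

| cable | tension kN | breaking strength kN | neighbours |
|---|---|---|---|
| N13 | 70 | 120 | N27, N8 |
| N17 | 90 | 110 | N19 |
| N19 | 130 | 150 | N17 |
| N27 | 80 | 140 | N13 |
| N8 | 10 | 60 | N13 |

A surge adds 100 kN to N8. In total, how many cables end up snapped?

Round 1 — N8 at 110 > 60. N8 snaps.
  N8 sheds 110 kN to N13: 110 each.
    N13: 70+110 = 180 > 120
Round 2 — N13 snaps.
  N13 sheds 180 kN to N27: 180 each.
    N27: 80+180 = 260 > 140
Round 3 — N27 snaps.
  N27 sheds 260 kN: no online neighbours, lost.
No further breaks.

3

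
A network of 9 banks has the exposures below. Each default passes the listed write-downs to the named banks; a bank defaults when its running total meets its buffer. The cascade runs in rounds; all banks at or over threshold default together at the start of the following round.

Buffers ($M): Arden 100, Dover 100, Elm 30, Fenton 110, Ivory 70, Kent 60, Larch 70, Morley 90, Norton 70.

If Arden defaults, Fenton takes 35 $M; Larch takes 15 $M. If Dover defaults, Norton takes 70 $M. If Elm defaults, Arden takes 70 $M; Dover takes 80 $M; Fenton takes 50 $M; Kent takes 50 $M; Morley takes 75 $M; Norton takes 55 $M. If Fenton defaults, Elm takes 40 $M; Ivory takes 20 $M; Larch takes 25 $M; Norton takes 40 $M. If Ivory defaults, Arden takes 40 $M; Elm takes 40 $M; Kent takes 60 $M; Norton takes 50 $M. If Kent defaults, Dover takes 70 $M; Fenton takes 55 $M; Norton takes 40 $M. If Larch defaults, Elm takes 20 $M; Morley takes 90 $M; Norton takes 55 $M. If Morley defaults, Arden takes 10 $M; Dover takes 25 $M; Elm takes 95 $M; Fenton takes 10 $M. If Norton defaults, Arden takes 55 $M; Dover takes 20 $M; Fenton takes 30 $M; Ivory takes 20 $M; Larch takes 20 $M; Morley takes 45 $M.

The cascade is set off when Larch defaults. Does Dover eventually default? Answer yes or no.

yes

Round 1 — Larch defaults (initial).
  Elm: +20 → 20 < 30
  Morley: +90 → 90 ≥ 90
  Norton: +55 → 55 < 70
Round 2 — Morley defaults.
  Arden: +10 → 10 < 100
  Dover: +25 → 25 < 100
  Elm: +95 → 115 ≥ 30
  Fenton: +10 → 10 < 110
Round 3 — Elm defaults.
  Arden: +70 → 80 < 100
  Dover: +80 → 105 ≥ 100
  Fenton: +50 → 60 < 110
  Kent: +50 → 50 < 60
  Norton: +55 → 110 ≥ 70
Round 4 — Dover, Norton default.
  Arden: +55 → 135 ≥ 100
  Fenton: +30 → 90 < 110
  Ivory: +20 → 20 < 70
Round 5 — Arden defaults.
  Fenton: +35 → 125 ≥ 110
Round 6 — Fenton defaults.
  Ivory: +20 → 40 < 70
No further defaults.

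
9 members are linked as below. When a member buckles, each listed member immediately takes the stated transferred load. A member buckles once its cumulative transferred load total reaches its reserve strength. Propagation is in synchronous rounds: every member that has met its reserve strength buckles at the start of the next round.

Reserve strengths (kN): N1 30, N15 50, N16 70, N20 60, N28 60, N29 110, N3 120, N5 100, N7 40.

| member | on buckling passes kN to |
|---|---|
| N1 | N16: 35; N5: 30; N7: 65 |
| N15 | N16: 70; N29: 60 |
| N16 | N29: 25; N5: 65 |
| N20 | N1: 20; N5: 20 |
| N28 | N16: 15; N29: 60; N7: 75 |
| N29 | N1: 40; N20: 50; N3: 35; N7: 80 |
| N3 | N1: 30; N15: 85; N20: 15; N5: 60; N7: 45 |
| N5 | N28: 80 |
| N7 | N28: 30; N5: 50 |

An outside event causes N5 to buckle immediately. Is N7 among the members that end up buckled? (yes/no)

yes

Round 1 — N5 buckles (initial).
  N28: +80 → 80 ≥ 60
Round 2 — N28 buckles.
  N16: +15 → 15 < 70
  N29: +60 → 60 < 110
  N7: +75 → 75 ≥ 40
Round 3 — N7 buckles.
No further bucklings.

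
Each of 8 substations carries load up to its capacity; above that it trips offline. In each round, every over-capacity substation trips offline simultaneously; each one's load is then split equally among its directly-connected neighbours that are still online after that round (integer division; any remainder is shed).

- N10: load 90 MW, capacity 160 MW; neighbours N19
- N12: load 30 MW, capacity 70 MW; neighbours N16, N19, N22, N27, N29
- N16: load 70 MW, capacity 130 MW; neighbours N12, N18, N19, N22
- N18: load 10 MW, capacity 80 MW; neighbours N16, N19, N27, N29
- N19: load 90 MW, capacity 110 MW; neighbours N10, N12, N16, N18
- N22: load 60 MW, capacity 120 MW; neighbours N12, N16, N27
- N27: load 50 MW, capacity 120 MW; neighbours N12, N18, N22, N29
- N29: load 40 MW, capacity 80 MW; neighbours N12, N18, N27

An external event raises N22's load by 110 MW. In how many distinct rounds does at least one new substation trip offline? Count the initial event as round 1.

Round 1 — N22 at 170 > 120. N22 trips offline.
  N22 sheds 170 MW to N12, N16, N27: 56 each (2 lost).
    N12: 30+56 = 86 > 70
    N16: 70+56 = 126 ≤ 130
    N27: 50+56 = 106 ≤ 120
Round 2 — N12 trips offline.
  N12 sheds 86 MW to N16, N19, N27, N29: 21 each (2 lost).
    N16: 126+21 = 147 > 130
    N19: 90+21 = 111 > 110
    N27: 106+21 = 127 > 120
    N29: 40+21 = 61 ≤ 80
Round 3 — N16, N19, N27 trip offline.
  N16 sheds 147 MW to N18: 147 each.
    N18: 10+147 = 157 > 80
  N19 sheds 111 MW to N10, N18: 55 each (1 lost).
    N10: 90+55 = 145 ≤ 160
    N18: 157+55 = 212 > 80
  N27 sheds 127 MW to N18, N29: 63 each (1 lost).
    N18: 212+63 = 275 > 80
    N29: 61+63 = 124 > 80
Round 4 — N18, N29 trip offline.
  N18 sheds 275 MW: no online neighbours, lost.
  N29 sheds 124 MW: no online neighbours, lost.
No further trips.

4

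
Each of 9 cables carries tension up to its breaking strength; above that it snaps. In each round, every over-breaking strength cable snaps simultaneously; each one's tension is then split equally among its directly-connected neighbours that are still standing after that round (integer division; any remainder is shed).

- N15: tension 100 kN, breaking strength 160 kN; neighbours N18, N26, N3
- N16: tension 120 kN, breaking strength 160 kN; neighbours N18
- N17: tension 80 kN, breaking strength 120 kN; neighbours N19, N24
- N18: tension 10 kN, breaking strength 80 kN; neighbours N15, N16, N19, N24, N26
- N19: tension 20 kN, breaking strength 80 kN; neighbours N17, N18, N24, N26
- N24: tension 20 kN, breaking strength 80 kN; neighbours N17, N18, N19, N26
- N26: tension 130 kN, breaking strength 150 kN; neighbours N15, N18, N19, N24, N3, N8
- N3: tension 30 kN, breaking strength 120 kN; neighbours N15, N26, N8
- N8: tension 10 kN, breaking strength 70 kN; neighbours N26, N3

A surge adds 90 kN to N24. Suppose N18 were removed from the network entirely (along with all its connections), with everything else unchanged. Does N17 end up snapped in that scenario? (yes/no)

yes

With N18 removed:
Round 1 — N24 at 110 > 80. N24 snaps.
  N24 sheds 110 kN to N17, N19, N26: 36 each (2 lost).
    N17: 80+36 = 116 ≤ 120
    N19: 20+36 = 56 ≤ 80
    N26: 130+36 = 166 > 150
Round 2 — N26 snaps.
  N26 sheds 166 kN to N15, N19, N3, N8: 41 each (2 lost).
    N15: 100+41 = 141 ≤ 160
    N19: 56+41 = 97 > 80
    N3: 30+41 = 71 ≤ 120
    N8: 10+41 = 51 ≤ 70
Round 3 — N19 snaps.
  N19 sheds 97 kN to N17: 97 each.
    N17: 116+97 = 213 > 120
Round 4 — N17 snaps.
  N17 sheds 213 kN: no online neighbours, lost.
No further breaks.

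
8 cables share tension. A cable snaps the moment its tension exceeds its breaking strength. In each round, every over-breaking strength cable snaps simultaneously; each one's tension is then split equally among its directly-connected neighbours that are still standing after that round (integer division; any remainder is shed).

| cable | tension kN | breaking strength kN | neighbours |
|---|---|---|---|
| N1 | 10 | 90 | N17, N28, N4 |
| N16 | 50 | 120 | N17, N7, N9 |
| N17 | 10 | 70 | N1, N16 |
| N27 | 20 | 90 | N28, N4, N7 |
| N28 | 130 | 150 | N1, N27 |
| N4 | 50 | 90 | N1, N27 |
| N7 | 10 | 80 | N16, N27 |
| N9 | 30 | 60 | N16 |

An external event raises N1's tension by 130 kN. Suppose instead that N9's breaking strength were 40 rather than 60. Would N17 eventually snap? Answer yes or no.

yes

With N9's breaking strength at 40:
Round 1 — N1 at 140 > 90. N1 snaps.
  N1 sheds 140 kN to N17, N28, N4: 46 each (2 lost).
    N17: 10+46 = 56 ≤ 70
    N28: 130+46 = 176 > 150
    N4: 50+46 = 96 > 90
Round 2 — N28, N4 snap.
  N28 sheds 176 kN to N27: 176 each.
    N27: 20+176 = 196 > 90
  N4 sheds 96 kN to N27: 96 each.
    N27: 196+96 = 292 > 90
Round 3 — N27 snaps.
  N27 sheds 292 kN to N7: 292 each.
    N7: 10+292 = 302 > 80
Round 4 — N7 snaps.
  N7 sheds 302 kN to N16: 302 each.
    N16: 50+302 = 352 > 120
Round 5 — N16 snaps.
  N16 sheds 352 kN to N17, N9: 176 each.
    N17: 56+176 = 232 > 70
    N9: 30+176 = 206 > 40
Round 6 — N17, N9 snap.
  N17 sheds 232 kN: no online neighbours, lost.
  N9 sheds 206 kN: no online neighbours, lost.
No further breaks.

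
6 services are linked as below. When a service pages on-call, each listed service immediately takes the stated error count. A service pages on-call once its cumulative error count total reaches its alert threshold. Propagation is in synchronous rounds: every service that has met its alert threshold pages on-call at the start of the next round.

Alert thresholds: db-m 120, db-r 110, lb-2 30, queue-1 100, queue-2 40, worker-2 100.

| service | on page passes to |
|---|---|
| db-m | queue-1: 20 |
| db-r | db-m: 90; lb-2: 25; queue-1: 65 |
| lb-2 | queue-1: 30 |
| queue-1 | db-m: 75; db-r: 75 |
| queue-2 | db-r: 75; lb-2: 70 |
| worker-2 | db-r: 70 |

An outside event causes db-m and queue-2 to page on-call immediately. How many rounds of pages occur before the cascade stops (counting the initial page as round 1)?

Round 1 — db-m, queue-2 page on-call (initial).
  db-r: +75 → 75 < 110
  lb-2: +70 → 70 ≥ 30
  queue-1: +20 → 20 < 100
Round 2 — lb-2 pages on-call.
  queue-1: +30 → 50 < 100
No further pages.

2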